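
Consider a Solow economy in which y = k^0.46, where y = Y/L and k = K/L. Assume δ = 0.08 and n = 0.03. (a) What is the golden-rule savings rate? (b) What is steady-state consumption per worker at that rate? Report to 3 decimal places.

(a) s_gold = 0.460; (b) c_gold ≈ 1.827

n + δ = 0.03 + 0.08 = 0.11.
For Cobb-Douglas, s_gold equals capital's share: s_gold = 0.46.
Golden rule sets MPK = n+δ: 0.46·k^(0.46−1) = 0.11, so k_gold = (0.46/0.11)^(1/0.54) ≈ 14.1474.
y_gold = 14.1474^0.46 ≈ 3.3831; c_gold = (1−0.46)·y_gold ≈ 1.8269.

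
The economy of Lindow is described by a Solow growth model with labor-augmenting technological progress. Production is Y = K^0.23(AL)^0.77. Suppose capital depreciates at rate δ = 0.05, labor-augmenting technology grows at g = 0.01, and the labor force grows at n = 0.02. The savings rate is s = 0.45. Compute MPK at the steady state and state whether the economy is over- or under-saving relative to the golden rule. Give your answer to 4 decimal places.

n + g + δ = 0.02 + 0.01 + 0.05 = 0.08.
Steady-state k*: s·k^0.23 = 0.08·k gives k* = (0.45/0.08)^(1/0.77) ≈ 9.4229.
MPK = 0.23·9.4229^(-0.77) ≈ 0.0409.
MPK < n+g+δ = 0.08, so the economy is dynamically inefficient (over-saving).

over-saving; MPK ≈ 0.0409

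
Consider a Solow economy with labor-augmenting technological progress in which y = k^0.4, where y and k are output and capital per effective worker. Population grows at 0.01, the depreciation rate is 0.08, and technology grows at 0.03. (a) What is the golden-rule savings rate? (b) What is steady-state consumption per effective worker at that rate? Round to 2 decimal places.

Capital per effective worker breaks even when investment replaces (n + g + δ)·k; here n + g + δ = 0.12.
For Cobb-Douglas, s_gold equals capital's share: s_gold = 0.4.
At the golden rule the marginal product of capital equals n+g+δ: 0.4·k^(0.4−1) = 0.12. Solving, k_gold = (0.4/0.12)^(1/0.6) ≈ 7.4381.
y_gold = 7.4381^0.4 ≈ 2.2314; c_gold = (1−0.4)·y_gold ≈ 1.3389.

(a) s_gold = 0.40; (b) c_gold ≈ 1.34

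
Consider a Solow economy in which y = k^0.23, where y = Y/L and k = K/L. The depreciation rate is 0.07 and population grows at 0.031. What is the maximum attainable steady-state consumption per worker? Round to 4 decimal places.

n + δ = 0.031 + 0.07 = 0.101.
At the golden rule the marginal product of capital equals n+δ: 0.23·k^(0.23−1) = 0.101. Solving, k_gold = (0.23/0.101)^(1/0.77) ≈ 2.9118.
y_gold = 2.9118^0.23 ≈ 1.2787.
c_gold = y_gold − (n+δ)·k_gold = 1.2787 − 0.101·2.9118 ≈ 0.9846.

c_gold ≈ 0.9846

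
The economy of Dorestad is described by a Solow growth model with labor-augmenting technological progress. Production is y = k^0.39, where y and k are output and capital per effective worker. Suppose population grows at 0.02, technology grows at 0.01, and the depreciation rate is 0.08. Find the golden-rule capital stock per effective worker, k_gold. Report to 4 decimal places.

n + g + δ = 0.02 + 0.01 + 0.08 = 0.11.
Setting f'(k) = n+g+δ gives 0.39·k^(0.39−1) = 0.11, hence k_gold = (0.39/0.11)^(1/0.61) ≈ 7.9635.

k_gold ≈ 7.9635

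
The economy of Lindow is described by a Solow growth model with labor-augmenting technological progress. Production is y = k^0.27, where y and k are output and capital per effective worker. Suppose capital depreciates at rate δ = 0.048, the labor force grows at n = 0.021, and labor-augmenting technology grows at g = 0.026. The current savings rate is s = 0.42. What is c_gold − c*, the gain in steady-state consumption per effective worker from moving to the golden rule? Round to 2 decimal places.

Δc ≈ 0.07

The effective depreciation rate is n + g + δ = 0.021 + 0.026 + 0.048 = 0.095.
Current steady state (s = 0.42): k* = (0.42/0.095)^(1/0.73) ≈ 7.6609, y* = 7.6609^0.27 ≈ 1.7328, c* = (1−0.42)·1.7328 ≈ 1.0050.
At the golden rule the marginal product of capital equals n+g+δ: 0.27·k^(0.27−1) = 0.095. Solving, k_gold = (0.27/0.095)^(1/0.73) ≈ 4.1824.
y_gold = 4.1824^0.27 ≈ 1.4716, c_gold = y_gold − 0.095·k_gold ≈ 1.0743.
Gain: Δc = 1.0743 − 1.0050 ≈ 0.0692.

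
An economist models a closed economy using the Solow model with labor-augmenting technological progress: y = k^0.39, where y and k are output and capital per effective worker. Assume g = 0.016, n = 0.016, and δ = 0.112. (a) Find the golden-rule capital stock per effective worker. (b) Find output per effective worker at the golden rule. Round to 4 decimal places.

The effective depreciation rate is n + g + δ = 0.016 + 0.016 + 0.112 = 0.144.
Maximizing c = f(k) − (n+g+δ)·k gives f'(k) = n+g+δ, i.e. 0.39·k^(0.39−1) = 0.144, so k_gold = (0.39/0.144)^(1/0.61) ≈ 5.1209.
y_gold = 5.1209^0.39 ≈ 1.8908.

(a) k_gold ≈ 5.1209; (b) y_gold ≈ 1.8908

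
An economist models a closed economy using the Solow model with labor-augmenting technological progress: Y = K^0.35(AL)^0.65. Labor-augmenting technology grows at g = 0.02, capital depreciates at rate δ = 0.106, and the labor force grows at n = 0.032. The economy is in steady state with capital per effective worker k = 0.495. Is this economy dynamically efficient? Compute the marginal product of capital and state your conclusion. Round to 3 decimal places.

dynamically efficient; MPK ≈ 0.553

Break-even investment rate: n + g + δ = 0.032 + 0.02 + 0.106 = 0.158.
MPK = 0.35·k^(0.35−1) = 0.35·0.495^(-0.65) ≈ 0.5528.
MPK > 0.158, so the economy is dynamically efficient (under-saving).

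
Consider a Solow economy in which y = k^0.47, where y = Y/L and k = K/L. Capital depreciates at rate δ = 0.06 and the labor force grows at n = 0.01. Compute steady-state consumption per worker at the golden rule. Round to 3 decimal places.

The effective depreciation rate is n + δ = 0.01 + 0.06 = 0.07.
Setting f'(k) = n+δ gives 0.47·k^(0.47−1) = 0.07, hence k_gold = (0.47/0.07)^(1/0.53) ≈ 36.3393.
y_gold = 36.3393^0.47 ≈ 5.4122.
c_gold = y_gold − (n+δ)·k_gold = 5.4122 − 0.07·36.3393 ≈ 2.8685.

c_gold ≈ 2.868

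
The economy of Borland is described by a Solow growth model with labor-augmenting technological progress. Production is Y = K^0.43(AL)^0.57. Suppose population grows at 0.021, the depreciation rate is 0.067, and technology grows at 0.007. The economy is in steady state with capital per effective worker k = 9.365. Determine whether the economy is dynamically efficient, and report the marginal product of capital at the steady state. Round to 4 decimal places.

dynamically efficient; MPK ≈ 0.1201

Capital per effective worker breaks even when investment replaces (n + g + δ)·k; here n + g + δ = 0.095.
MPK = 0.43·k^(0.43−1) = 0.43·9.365^(-0.57) ≈ 0.1201.
MPK > 0.095, so the economy is dynamically efficient (under-saving).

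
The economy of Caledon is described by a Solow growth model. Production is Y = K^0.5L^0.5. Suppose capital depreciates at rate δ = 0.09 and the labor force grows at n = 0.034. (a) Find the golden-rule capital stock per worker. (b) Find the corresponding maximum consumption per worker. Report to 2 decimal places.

(a) k_gold ≈ 16.26; (b) c_gold ≈ 2.02

Break-even investment rate: n + δ = 0.034 + 0.09 = 0.124.
Golden rule sets MPK = n+δ: 0.5·k^(0.5−1) = 0.124, so k_gold = (0.5/0.124)^(1/0.5) ≈ 16.2591.
y_gold = 16.2591^0.5 ≈ 4.0323; c_gold = y_gold − 0.124·k_gold ≈ 2.0161.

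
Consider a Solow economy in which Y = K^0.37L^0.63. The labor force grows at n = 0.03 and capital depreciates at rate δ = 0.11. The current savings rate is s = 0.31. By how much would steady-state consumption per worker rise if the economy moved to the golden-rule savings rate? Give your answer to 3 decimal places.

n + δ = 0.03 + 0.11 = 0.14.
Current steady state (s = 0.31): k* = (0.31/0.14)^(1/0.63) ≈ 3.5317, y* = 3.5317^0.37 ≈ 1.5950, c* = (1−0.31)·1.5950 ≈ 1.1005.
Maximizing c = f(k) − (n+δ)·k gives f'(k) = n+δ, i.e. 0.37·k^(0.37−1) = 0.14, so k_gold = (0.37/0.14)^(1/0.63) ≈ 4.6769.
y_gold = 4.6769^0.37 ≈ 1.7696, c_gold = y_gold − 0.14·k_gold ≈ 1.1149.
Gain: Δc = 1.1149 − 1.1005 ≈ 0.0143.

Δc ≈ 0.014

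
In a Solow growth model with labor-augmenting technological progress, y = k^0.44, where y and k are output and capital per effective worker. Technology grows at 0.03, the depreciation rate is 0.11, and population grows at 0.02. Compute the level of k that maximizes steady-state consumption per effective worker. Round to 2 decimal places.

Capital per effective worker breaks even when investment replaces (n + g + δ)·k; here n + g + δ = 0.16.
At the golden rule the marginal product of capital equals n+g+δ: 0.44·k^(0.44−1) = 0.16. Solving, k_gold = (0.44/0.16)^(1/0.56) ≈ 6.0887.

k_gold ≈ 6.09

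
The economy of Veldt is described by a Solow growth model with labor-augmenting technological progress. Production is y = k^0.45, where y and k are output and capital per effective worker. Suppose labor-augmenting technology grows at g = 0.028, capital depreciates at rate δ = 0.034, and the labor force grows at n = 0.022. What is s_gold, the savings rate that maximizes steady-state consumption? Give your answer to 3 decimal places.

s_gold = 0.450

Capital per effective worker breaks even when investment replaces (n + g + δ)·k; here n + g + δ = 0.084.
At the golden rule MPK = n+g+δ, and in any Cobb-Douglas steady state s = (n+g+δ)·k/y = MPK·k/y = capital's share 0.45.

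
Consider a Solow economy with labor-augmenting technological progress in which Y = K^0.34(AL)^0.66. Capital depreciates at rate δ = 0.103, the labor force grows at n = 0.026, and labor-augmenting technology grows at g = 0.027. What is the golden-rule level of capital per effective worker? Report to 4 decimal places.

k_gold ≈ 3.2558

n + g + δ = 0.026 + 0.027 + 0.103 = 0.156.
Golden rule sets MPK = n+g+δ: 0.34·k^(0.34−1) = 0.156, so k_gold = (0.34/0.156)^(1/0.66) ≈ 3.2558.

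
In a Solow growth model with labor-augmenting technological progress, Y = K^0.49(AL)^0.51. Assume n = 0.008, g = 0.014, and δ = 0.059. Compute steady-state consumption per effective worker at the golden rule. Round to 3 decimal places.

c_gold ≈ 2.875

Break-even investment rate: n + g + δ = 0.008 + 0.014 + 0.059 = 0.081.
Setting f'(k) = n+g+δ gives 0.49·k^(0.49−1) = 0.081, hence k_gold = (0.49/0.081)^(1/0.51) ≈ 34.1010.
y_gold = 34.1010^0.49 ≈ 5.6371.
c_gold = y_gold − (n+g+δ)·k_gold = 5.6371 − 0.081·34.1010 ≈ 2.8749.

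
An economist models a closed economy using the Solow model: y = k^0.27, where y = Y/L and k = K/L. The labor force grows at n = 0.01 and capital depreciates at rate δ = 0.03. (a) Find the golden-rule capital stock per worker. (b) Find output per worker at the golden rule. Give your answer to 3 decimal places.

(a) k_gold ≈ 13.678; (b) y_gold ≈ 2.026

Capital per worker breaks even when investment replaces (n + δ)·k; here n + δ = 0.04.
Maximizing c = f(k) − (n+δ)·k gives f'(k) = n+δ, i.e. 0.27·k^(0.27−1) = 0.04, so k_gold = (0.27/0.04)^(1/0.73) ≈ 13.6783.
y_gold = 13.6783^0.27 ≈ 2.0264.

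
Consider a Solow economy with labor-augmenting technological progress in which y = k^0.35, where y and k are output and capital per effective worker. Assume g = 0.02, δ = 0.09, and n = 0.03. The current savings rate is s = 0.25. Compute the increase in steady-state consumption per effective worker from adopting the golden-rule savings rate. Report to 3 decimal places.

Δc ≈ 0.040

The effective depreciation rate is n + g + δ = 0.03 + 0.02 + 0.09 = 0.14.
Current steady state (s = 0.25): k* = (0.25/0.14)^(1/0.65) ≈ 2.4401, y* = 2.4401^0.35 ≈ 1.3664, c* = (1−0.25)·1.3664 ≈ 1.0248.
Maximizing c = f(k) − (n+g+δ)·k gives f'(k) = n+g+δ, i.e. 0.35·k^(0.35−1) = 0.14, so k_gold = (0.35/0.14)^(1/0.65) ≈ 4.0946.
y_gold = 4.0946^0.35 ≈ 1.6379, c_gold = y_gold − 0.14·k_gold ≈ 1.0646.
Gain: Δc = 1.0646 − 1.0248 ≈ 0.0398.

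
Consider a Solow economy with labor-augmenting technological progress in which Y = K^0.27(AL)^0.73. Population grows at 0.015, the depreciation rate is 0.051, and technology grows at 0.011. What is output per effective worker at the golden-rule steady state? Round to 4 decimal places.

y_gold ≈ 1.5905

n + g + δ = 0.015 + 0.011 + 0.051 = 0.077.
Maximizing c = f(k) − (n+g+δ)·k gives f'(k) = n+g+δ, i.e. 0.27·k^(0.27−1) = 0.077, so k_gold = (0.27/0.077)^(1/0.73) ≈ 5.5770.
Output: y_gold = k_gold^0.27 = 5.5770^0.27 ≈ 1.5905.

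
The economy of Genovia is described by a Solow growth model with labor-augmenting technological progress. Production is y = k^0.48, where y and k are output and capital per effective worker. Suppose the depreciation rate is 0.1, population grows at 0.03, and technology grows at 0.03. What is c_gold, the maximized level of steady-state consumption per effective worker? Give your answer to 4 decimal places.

n + g + δ = 0.03 + 0.03 + 0.1 = 0.16.
Setting f'(k) = n+g+δ gives 0.48·k^(0.48−1) = 0.16, hence k_gold = (0.48/0.16)^(1/0.52) ≈ 8.2707.
y_gold = 8.2707^0.48 ≈ 2.7569.
c_gold = y_gold − (n+g+δ)·k_gold = 2.7569 − 0.16·8.2707 ≈ 1.4336.

c_gold ≈ 1.4336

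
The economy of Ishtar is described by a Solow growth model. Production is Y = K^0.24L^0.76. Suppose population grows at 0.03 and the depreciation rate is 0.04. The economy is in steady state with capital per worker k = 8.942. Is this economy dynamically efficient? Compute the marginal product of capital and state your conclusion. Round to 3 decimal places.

Capital per worker breaks even when investment replaces (n + δ)·k; here n + δ = 0.07.
MPK = 0.24·k^(0.24−1) = 0.24·8.942^(-0.76) ≈ 0.0454.
MPK < 0.07, so the economy is dynamically inefficient (over-saving).

dynamically inefficient; MPK ≈ 0.045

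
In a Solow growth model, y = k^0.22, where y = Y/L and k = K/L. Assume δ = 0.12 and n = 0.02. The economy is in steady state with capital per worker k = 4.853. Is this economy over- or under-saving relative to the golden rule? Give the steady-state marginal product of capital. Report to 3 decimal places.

over-saving; MPK ≈ 0.064

Break-even investment rate: n + δ = 0.02 + 0.12 = 0.14.
MPK = 0.22·k^(0.22−1) = 0.22·4.853^(-0.78) ≈ 0.0642.
MPK < 0.14, so the economy is dynamically inefficient (over-saving).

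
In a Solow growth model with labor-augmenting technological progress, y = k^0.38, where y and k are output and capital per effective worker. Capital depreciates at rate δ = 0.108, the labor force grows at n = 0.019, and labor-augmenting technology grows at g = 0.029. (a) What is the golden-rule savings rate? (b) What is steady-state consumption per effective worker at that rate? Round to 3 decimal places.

(a) s_gold = 0.380; (b) c_gold ≈ 1.070

n + g + δ = 0.019 + 0.029 + 0.108 = 0.156.
For Cobb-Douglas, s_gold equals capital's share: s_gold = 0.38.
Golden rule sets MPK = n+g+δ: 0.38·k^(0.38−1) = 0.156, so k_gold = (0.38/0.156)^(1/0.62) ≈ 4.2038.
y_gold = 4.2038^0.38 ≈ 1.7258; c_gold = (1−0.38)·y_gold ≈ 1.0700.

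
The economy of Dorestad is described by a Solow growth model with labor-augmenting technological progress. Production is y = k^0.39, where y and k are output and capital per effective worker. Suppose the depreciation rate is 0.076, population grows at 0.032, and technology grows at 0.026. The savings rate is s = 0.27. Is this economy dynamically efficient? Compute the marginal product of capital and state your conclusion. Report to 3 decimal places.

Capital per effective worker breaks even when investment replaces (n + g + δ)·k; here n + g + δ = 0.134.
Steady-state k*: s·k^0.39 = 0.134·k gives k* = (0.27/0.134)^(1/0.61) ≈ 3.1534.
MPK = 0.39·3.1534^(-0.61) ≈ 0.1936.
MPK > n+g+δ = 0.134, so the economy is dynamically efficient (under-saving).

dynamically efficient; MPK ≈ 0.194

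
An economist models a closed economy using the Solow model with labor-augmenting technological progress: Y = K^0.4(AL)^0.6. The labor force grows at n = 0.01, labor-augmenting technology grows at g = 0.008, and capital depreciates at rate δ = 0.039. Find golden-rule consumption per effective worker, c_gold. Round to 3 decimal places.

c_gold ≈ 2.199

n + g + δ = 0.01 + 0.008 + 0.039 = 0.057.
Setting f'(k) = n+g+δ gives 0.4·k^(0.4−1) = 0.057, hence k_gold = (0.4/0.057)^(1/0.6) ≈ 25.7222.
y_gold = 25.7222^0.4 ≈ 3.6654.
c_gold = y_gold − (n+g+δ)·k_gold = 3.6654 − 0.057·25.7222 ≈ 2.1993.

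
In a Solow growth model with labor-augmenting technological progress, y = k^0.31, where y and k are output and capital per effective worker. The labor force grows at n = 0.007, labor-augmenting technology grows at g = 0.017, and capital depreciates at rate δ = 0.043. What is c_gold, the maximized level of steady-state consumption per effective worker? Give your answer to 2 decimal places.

c_gold ≈ 1.37

The effective depreciation rate is n + g + δ = 0.007 + 0.017 + 0.043 = 0.067.
At the golden rule the marginal product of capital equals n+g+δ: 0.31·k^(0.31−1) = 0.067. Solving, k_gold = (0.31/0.067)^(1/0.69) ≈ 9.2084.
y_gold = 9.2084^0.31 ≈ 1.9902.
c_gold = y_gold − (n+g+δ)·k_gold = 1.9902 − 0.067·9.2084 ≈ 1.3732.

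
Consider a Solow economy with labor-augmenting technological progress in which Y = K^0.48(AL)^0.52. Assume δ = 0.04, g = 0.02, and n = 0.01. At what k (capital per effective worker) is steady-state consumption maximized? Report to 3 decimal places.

n + g + δ = 0.01 + 0.02 + 0.04 = 0.07.
Maximizing c = f(k) − (n+g+δ)·k gives f'(k) = n+g+δ, i.e. 0.48·k^(0.48−1) = 0.07, so k_gold = (0.48/0.07)^(1/0.52) ≈ 40.5478.

k_gold ≈ 40.548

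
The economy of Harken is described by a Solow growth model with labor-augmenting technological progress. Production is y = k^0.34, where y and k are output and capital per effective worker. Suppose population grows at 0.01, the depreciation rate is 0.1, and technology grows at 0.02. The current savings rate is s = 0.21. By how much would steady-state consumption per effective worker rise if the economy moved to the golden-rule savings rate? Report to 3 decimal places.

The effective depreciation rate is n + g + δ = 0.01 + 0.02 + 0.1 = 0.13.
Current steady state (s = 0.21): k* = (0.21/0.13)^(1/0.66) ≈ 2.0681, y* = 2.0681^0.34 ≈ 1.2802, c* = (1−0.21)·1.2802 ≈ 1.0114.
Golden rule sets MPK = n+g+δ: 0.34·k^(0.34−1) = 0.13, so k_gold = (0.34/0.13)^(1/0.66) ≈ 4.2917.
y_gold = 4.2917^0.34 ≈ 1.6409, c_gold = y_gold − 0.13·k_gold ≈ 1.0830.
Gain: Δc = 1.0830 − 1.0114 ≈ 0.0716.

Δc ≈ 0.072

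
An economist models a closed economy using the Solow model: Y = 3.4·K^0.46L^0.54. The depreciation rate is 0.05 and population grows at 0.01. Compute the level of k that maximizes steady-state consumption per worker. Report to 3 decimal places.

n + δ = 0.01 + 0.05 = 0.06.
Setting f'(k) = n+δ gives 0.46·3.4·k^(0.46−1) = 0.06, hence k_gold = (0.46·3.4/0.06)^(1/0.54) ≈ 419.1607.

k_gold ≈ 419.161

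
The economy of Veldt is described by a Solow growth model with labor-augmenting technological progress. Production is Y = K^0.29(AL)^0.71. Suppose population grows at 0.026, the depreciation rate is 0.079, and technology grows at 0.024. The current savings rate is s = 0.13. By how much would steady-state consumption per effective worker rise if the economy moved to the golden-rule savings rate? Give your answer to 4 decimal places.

Break-even investment rate: n + g + δ = 0.026 + 0.024 + 0.079 = 0.129.
Current steady state (s = 0.13): k* = (0.13/0.129)^(1/0.71) ≈ 1.0109, y* = 1.0109^0.29 ≈ 1.0032, c* = (1−0.13)·1.0032 ≈ 0.8727.
Golden rule sets MPK = n+g+δ: 0.29·k^(0.29−1) = 0.129, so k_gold = (0.29/0.129)^(1/0.71) ≈ 3.1297.
y_gold = 3.1297^0.29 ≈ 1.3922, c_gold = y_gold − 0.129·k_gold ≈ 0.9884.
Gain: Δc = 0.9884 − 0.8727 ≈ 0.1157.

Δc ≈ 0.1157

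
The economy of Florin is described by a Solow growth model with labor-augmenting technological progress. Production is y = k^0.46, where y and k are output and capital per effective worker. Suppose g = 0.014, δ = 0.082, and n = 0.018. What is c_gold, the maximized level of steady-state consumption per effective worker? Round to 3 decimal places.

The effective depreciation rate is n + g + δ = 0.018 + 0.014 + 0.082 = 0.114.
At the golden rule the marginal product of capital equals n+g+δ: 0.46·k^(0.46−1) = 0.114. Solving, k_gold = (0.46/0.114)^(1/0.54) ≈ 13.2419.
y_gold = 13.2419^0.46 ≈ 3.2817.
c_gold = y_gold − (n+g+δ)·k_gold = 3.2817 − 0.114·13.2419 ≈ 1.7721.

c_gold ≈ 1.772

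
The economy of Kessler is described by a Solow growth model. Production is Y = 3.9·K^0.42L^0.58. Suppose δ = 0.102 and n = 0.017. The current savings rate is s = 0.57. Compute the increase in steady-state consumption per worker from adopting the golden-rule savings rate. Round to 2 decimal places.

The effective depreciation rate is n + δ = 0.017 + 0.102 = 0.119.
Current steady state (s = 0.57): k* = (0.57·3.9/0.119)^(1/0.58) ≈ 155.6166, y* = 3.9·155.6166^0.42 ≈ 32.4884, c* = (1−0.57)·32.4884 ≈ 13.9700.
Setting f'(k) = n+δ gives 0.42·3.9·k^(0.42−1) = 0.119, hence k_gold = (0.42·3.9/0.119)^(1/0.58) ≈ 91.9160.
y_gold = 3.9·91.9160^0.42 ≈ 26.0429, c_gold = y_gold − 0.119·k_gold ≈ 15.1049.
Gain: Δc = 15.1049 − 13.9700 ≈ 1.1349.

Δc ≈ 1.13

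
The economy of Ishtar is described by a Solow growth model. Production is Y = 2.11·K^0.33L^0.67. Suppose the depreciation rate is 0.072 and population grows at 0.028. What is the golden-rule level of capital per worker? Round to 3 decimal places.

Break-even investment rate: n + δ = 0.028 + 0.072 = 0.1.
Setting f'(k) = n+δ gives 0.33·2.11·k^(0.33−1) = 0.1, hence k_gold = (0.33·2.11/0.1)^(1/0.67) ≈ 18.1094.

k_gold ≈ 18.109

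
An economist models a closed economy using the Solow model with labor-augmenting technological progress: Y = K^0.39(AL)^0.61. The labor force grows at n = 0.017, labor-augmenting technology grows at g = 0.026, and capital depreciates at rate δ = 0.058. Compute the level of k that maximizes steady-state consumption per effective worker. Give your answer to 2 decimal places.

k_gold ≈ 9.16

n + g + δ = 0.017 + 0.026 + 0.058 = 0.101.
Maximizing c = f(k) − (n+g+δ)·k gives f'(k) = n+g+δ, i.e. 0.39·k^(0.39−1) = 0.101, so k_gold = (0.39/0.101)^(1/0.61) ≈ 9.1596.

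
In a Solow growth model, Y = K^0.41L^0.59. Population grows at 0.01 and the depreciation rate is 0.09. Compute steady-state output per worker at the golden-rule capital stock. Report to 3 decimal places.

y_gold ≈ 2.666

The effective depreciation rate is n + δ = 0.01 + 0.09 = 0.1.
Maximizing c = f(k) − (n+δ)·k gives f'(k) = n+δ, i.e. 0.41·k^(0.41−1) = 0.1, so k_gold = (0.41/0.1)^(1/0.59) ≈ 10.9299.
Output: y_gold = k_gold^0.41 = 10.9299^0.41 ≈ 2.6658.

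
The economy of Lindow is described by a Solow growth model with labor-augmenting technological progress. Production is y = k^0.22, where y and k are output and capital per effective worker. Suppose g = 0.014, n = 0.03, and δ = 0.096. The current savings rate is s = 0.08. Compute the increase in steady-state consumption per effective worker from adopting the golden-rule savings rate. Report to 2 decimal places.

Capital per effective worker breaks even when investment replaces (n + g + δ)·k; here n + g + δ = 0.14.
Current steady state (s = 0.08): k* = (0.08/0.14)^(1/0.78) ≈ 0.4880, y* = 0.4880^0.22 ≈ 0.8540, c* = (1−0.08)·0.8540 ≈ 0.7857.
Setting f'(k) = n+g+δ gives 0.22·k^(0.22−1) = 0.14, hence k_gold = (0.22/0.14)^(1/0.78) ≈ 1.7851.
y_gold = 1.7851^0.22 ≈ 1.1360, c_gold = y_gold − 0.14·k_gold ≈ 0.8861.
Gain: Δc = 0.8861 − 0.7857 ≈ 0.1004.

Δc ≈ 0.10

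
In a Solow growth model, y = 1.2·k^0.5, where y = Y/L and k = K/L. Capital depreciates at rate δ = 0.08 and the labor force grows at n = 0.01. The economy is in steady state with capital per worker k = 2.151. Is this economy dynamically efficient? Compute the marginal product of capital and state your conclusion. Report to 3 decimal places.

The effective depreciation rate is n + δ = 0.01 + 0.08 = 0.09.
MPK = 0.5·1.2·k^(0.5−1) = 0.5·1.2·2.151^(-0.5) ≈ 0.4091.
MPK > 0.09, so the economy is dynamically efficient (under-saving).

dynamically efficient; MPK ≈ 0.409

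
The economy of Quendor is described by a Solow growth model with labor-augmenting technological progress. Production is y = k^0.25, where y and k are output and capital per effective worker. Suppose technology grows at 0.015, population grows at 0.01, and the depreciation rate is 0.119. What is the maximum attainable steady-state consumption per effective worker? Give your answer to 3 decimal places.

Capital per effective worker breaks even when investment replaces (n + g + δ)·k; here n + g + δ = 0.144.
Maximizing c = f(k) − (n+g+δ)·k gives f'(k) = n+g+δ, i.e. 0.25·k^(0.25−1) = 0.144, so k_gold = (0.25/0.144)^(1/0.75) ≈ 2.0866.
y_gold = 2.0866^0.25 ≈ 1.2019.
c_gold = y_gold − (n+g+δ)·k_gold = 1.2019 − 0.144·2.0866 ≈ 0.9014.

c_gold ≈ 0.901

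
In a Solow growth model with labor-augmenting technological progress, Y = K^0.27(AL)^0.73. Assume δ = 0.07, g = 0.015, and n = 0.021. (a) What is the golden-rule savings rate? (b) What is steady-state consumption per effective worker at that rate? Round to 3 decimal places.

(a) s_gold = 0.270; (b) c_gold ≈ 1.032

n + g + δ = 0.021 + 0.015 + 0.07 = 0.106.
For Cobb-Douglas, s_gold equals capital's share: s_gold = 0.27.
Golden rule sets MPK = n+g+δ: 0.27·k^(0.27−1) = 0.106, so k_gold = (0.27/0.106)^(1/0.73) ≈ 3.5995.
y_gold = 3.5995^0.27 ≈ 1.4131; c_gold = (1−0.27)·y_gold ≈ 1.0316.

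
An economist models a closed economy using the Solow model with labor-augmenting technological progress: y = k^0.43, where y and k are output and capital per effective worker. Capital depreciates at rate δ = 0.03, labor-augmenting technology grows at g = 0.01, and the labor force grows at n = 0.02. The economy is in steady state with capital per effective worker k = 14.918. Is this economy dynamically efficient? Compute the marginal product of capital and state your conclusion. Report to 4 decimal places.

dynamically efficient; MPK ≈ 0.0921

n + g + δ = 0.02 + 0.01 + 0.03 = 0.06.
MPK = 0.43·k^(0.43−1) = 0.43·14.918^(-0.57) ≈ 0.0921.
MPK > 0.06, so the economy is dynamically efficient (under-saving).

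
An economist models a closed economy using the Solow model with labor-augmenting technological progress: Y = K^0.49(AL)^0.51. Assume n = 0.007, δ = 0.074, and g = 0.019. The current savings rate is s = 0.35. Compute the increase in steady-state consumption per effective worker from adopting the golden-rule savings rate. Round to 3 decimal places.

Δc ≈ 0.182

Capital per effective worker breaks even when investment replaces (n + g + δ)·k; here n + g + δ = 0.1.
Current steady state (s = 0.35): k* = (0.35/0.1)^(1/0.51) ≈ 11.6627, y* = 11.6627^0.49 ≈ 3.3322, c* = (1−0.35)·3.3322 ≈ 2.1659.
Maximizing c = f(k) − (n+g+δ)·k gives f'(k) = n+g+δ, i.e. 0.49·k^(0.49−1) = 0.1, so k_gold = (0.49/0.1)^(1/0.51) ≈ 22.5593.
y_gold = 22.5593^0.49 ≈ 4.6039, c_gold = y_gold − 0.1·k_gold ≈ 2.3480.
Gain: Δc = 2.3480 − 2.1659 ≈ 0.1821.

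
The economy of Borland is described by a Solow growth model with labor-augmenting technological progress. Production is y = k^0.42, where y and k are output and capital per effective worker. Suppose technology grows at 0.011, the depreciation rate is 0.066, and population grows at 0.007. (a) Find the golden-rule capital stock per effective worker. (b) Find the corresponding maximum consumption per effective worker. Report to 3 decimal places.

Capital per effective worker breaks even when investment replaces (n + g + δ)·k; here n + g + δ = 0.084.
Golden rule sets MPK = n+g+δ: 0.42·k^(0.42−1) = 0.084, so k_gold = (0.42/0.084)^(1/0.58) ≈ 16.0369.
y_gold = 16.0369^0.42 ≈ 3.2074; c_gold = y_gold − 0.084·k_gold ≈ 1.8603.

(a) k_gold ≈ 16.037; (b) c_gold ≈ 1.860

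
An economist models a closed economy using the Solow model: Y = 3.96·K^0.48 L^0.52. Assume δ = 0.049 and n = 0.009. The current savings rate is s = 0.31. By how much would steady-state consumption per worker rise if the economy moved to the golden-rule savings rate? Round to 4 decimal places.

Δc ≈ 5.8675

Capital per worker breaks even when investment replaces (n + δ)·k; here n + δ = 0.058.
Current steady state (s = 0.31): k* = (0.31·3.96/0.058)^(1/0.52) ≈ 354.2308, y* = 3.96·354.2308^0.48 ≈ 66.2754, c* = (1−0.31)·66.2754 ≈ 45.7301.
At the golden rule the marginal product of capital equals n+δ: 0.48·3.96·k^(0.48−1) = 0.058. Solving, k_gold = (0.48·3.96/0.058)^(1/0.52) ≈ 821.1817.
y_gold = 3.96·821.1817^0.48 ≈ 99.2261, c_gold = y_gold − 0.058·k_gold ≈ 51.5976.
Gain: Δc = 51.5976 − 45.7301 ≈ 5.8675.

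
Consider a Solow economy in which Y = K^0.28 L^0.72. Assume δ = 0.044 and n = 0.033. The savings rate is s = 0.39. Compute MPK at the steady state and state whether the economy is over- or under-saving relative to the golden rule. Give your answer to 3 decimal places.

Capital per worker breaks even when investment replaces (n + δ)·k; here n + δ = 0.077.
Steady-state k*: s·k^0.28 = 0.077·k gives k* = (0.39/0.077)^(1/0.72) ≈ 9.5186.
MPK = 0.28·9.5186^(-0.72) ≈ 0.0553.
MPK < n+δ = 0.077, so the economy is dynamically inefficient (over-saving).

over-saving; MPK ≈ 0.055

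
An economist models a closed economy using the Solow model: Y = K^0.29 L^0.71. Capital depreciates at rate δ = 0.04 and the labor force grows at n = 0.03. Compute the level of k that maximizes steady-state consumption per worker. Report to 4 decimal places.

k_gold ≈ 7.4035

n + δ = 0.03 + 0.04 = 0.07.
At the golden rule the marginal product of capital equals n+δ: 0.29·k^(0.29−1) = 0.07. Solving, k_gold = (0.29/0.07)^(1/0.71) ≈ 7.4035.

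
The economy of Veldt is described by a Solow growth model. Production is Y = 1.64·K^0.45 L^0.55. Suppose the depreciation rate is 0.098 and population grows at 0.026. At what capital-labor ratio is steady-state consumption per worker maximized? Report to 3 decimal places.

k_gold ≈ 25.611

Capital per worker breaks even when investment replaces (n + δ)·k; here n + δ = 0.124.
Setting f'(k) = n+δ gives 0.45·1.64·k^(0.45−1) = 0.124, hence k_gold = (0.45·1.64/0.124)^(1/0.55) ≈ 25.6110.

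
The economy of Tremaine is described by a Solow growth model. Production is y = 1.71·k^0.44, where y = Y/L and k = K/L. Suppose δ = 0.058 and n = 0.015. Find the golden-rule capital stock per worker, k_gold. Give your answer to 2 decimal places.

The effective depreciation rate is n + δ = 0.015 + 0.058 = 0.073.
Maximizing c = f(k) − (n+δ)·k gives f'(k) = n+δ, i.e. 0.44·1.71·k^(0.44−1) = 0.073, so k_gold = (0.44·1.71/0.073)^(1/0.56) ≈ 64.4397.

k_gold ≈ 64.44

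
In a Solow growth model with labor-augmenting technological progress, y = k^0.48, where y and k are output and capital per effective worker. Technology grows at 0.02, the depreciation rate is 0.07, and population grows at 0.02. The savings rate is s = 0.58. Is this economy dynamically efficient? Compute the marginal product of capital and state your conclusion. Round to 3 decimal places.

The effective depreciation rate is n + g + δ = 0.02 + 0.02 + 0.07 = 0.11.
Steady-state k*: s·k^0.48 = 0.11·k gives k* = (0.58/0.11)^(1/0.52) ≈ 24.4641.
MPK = 0.48·24.4641^(-0.52) ≈ 0.0910.
MPK < n+g+δ = 0.11, so the economy is dynamically inefficient (over-saving).

dynamically inefficient; MPK ≈ 0.091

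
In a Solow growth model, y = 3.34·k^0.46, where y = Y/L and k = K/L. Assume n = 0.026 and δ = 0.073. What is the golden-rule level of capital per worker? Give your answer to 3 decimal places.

k_gold ≈ 160.440

The effective depreciation rate is n + δ = 0.026 + 0.073 = 0.099.
Maximizing c = f(k) − (n+δ)·k gives f'(k) = n+δ, i.e. 0.46·3.34·k^(0.46−1) = 0.099, so k_gold = (0.46·3.34/0.099)^(1/0.54) ≈ 160.4402.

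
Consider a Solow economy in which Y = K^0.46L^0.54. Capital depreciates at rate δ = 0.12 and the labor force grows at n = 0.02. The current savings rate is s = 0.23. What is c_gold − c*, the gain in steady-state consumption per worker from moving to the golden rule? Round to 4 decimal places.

Break-even investment rate: n + δ = 0.02 + 0.12 = 0.14.
Current steady state (s = 0.23): k* = (0.23/0.14)^(1/0.54) ≈ 2.5076, y* = 2.5076^0.46 ≈ 1.5264, c* = (1−0.23)·1.5264 ≈ 1.1753.
Setting f'(k) = n+δ gives 0.46·k^(0.46−1) = 0.14, hence k_gold = (0.46/0.14)^(1/0.54) ≈ 9.0515.
y_gold = 9.0515^0.46 ≈ 2.7548, c_gold = y_gold − 0.14·k_gold ≈ 1.4876.
Gain: Δc = 1.4876 − 1.1753 ≈ 0.3123.

Δc ≈ 0.3123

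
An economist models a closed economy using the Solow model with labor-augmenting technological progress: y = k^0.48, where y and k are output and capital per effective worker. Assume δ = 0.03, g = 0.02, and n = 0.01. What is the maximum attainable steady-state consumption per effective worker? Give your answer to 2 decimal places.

c_gold ≈ 3.55

n + g + δ = 0.01 + 0.02 + 0.03 = 0.06.
Golden rule sets MPK = n+g+δ: 0.48·k^(0.48−1) = 0.06, so k_gold = (0.48/0.06)^(1/0.52) ≈ 54.5395.
y_gold = 54.5395^0.48 ≈ 6.8174.
c_gold = y_gold − (n+g+δ)·k_gold = 6.8174 − 0.06·54.5395 ≈ 3.5451.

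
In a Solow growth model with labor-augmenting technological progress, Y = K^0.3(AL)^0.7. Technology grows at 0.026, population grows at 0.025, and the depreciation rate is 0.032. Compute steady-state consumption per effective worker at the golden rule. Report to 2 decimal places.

The effective depreciation rate is n + g + δ = 0.025 + 0.026 + 0.032 = 0.083.
Setting f'(k) = n+g+δ gives 0.3·k^(0.3−1) = 0.083, hence k_gold = (0.3/0.083)^(1/0.7) ≈ 6.2691.
y_gold = 6.2691^0.3 ≈ 1.7344.
c_gold = y_gold − (n+g+δ)·k_gold = 1.7344 − 0.083·6.2691 ≈ 1.2141.

c_gold ≈ 1.21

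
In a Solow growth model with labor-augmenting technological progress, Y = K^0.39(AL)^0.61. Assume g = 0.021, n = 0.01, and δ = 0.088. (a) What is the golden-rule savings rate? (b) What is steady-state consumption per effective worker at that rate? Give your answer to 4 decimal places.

Capital per effective worker breaks even when investment replaces (n + g + δ)·k; here n + g + δ = 0.119.
For Cobb-Douglas, s_gold equals capital's share: s_gold = 0.39.
Maximizing c = f(k) − (n+g+δ)·k gives f'(k) = n+g+δ, i.e. 0.39·k^(0.39−1) = 0.119, so k_gold = (0.39/0.119)^(1/0.61) ≈ 7.0002.
y_gold = 7.0002^0.39 ≈ 2.1360; c_gold = (1−0.39)·y_gold ≈ 1.3029.

(a) s_gold = 0.3900; (b) c_gold ≈ 1.3029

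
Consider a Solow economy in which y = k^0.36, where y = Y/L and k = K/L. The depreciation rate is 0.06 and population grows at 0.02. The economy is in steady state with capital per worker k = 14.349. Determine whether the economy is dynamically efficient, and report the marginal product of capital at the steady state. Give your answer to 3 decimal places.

dynamically inefficient; MPK ≈ 0.065

Break-even investment rate: n + δ = 0.02 + 0.06 = 0.08.
MPK = 0.36·k^(0.36−1) = 0.36·14.349^(-0.64) ≈ 0.0655.
MPK < 0.08, so the economy is dynamically inefficient (over-saving).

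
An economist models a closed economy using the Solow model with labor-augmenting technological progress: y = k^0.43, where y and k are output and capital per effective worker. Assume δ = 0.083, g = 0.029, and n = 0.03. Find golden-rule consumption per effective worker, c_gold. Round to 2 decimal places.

c_gold ≈ 1.31

Break-even investment rate: n + g + δ = 0.03 + 0.029 + 0.083 = 0.142.
Maximizing c = f(k) − (n+g+δ)·k gives f'(k) = n+g+δ, i.e. 0.43·k^(0.43−1) = 0.142, so k_gold = (0.43/0.142)^(1/0.57) ≈ 6.9851.
y_gold = 6.9851^0.43 ≈ 2.3067.
c_gold = y_gold − (n+g+δ)·k_gold = 2.3067 − 0.142·6.9851 ≈ 1.3148.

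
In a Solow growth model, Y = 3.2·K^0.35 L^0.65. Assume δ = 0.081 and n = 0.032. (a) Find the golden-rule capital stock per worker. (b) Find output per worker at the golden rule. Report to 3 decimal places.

Capital per worker breaks even when investment replaces (n + δ)·k; here n + δ = 0.113.
Golden rule sets MPK = n+δ: 0.35·3.2·k^(0.35−1) = 0.113, so k_gold = (0.35·3.2/0.113)^(1/0.65) ≈ 34.0818.
y_gold = 3.2·34.0818^0.35 ≈ 11.0036.

(a) k_gold ≈ 34.082; (b) y_gold ≈ 11.004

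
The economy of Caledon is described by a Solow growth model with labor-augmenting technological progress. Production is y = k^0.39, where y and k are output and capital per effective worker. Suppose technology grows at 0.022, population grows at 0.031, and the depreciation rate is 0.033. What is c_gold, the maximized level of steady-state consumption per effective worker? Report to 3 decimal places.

Break-even investment rate: n + g + δ = 0.031 + 0.022 + 0.033 = 0.086.
Golden rule sets MPK = n+g+δ: 0.39·k^(0.39−1) = 0.086, so k_gold = (0.39/0.086)^(1/0.61) ≈ 11.9217.
y_gold = 11.9217^0.39 ≈ 2.6289.
c_gold = y_gold − (n+g+δ)·k_gold = 2.6289 − 0.086·11.9217 ≈ 1.6036.

c_gold ≈ 1.604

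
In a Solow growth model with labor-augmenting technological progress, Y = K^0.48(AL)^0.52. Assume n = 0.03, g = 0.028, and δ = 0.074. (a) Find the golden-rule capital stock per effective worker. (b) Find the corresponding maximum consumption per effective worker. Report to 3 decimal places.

(a) k_gold ≈ 11.973; (b) c_gold ≈ 1.712

The effective depreciation rate is n + g + δ = 0.03 + 0.028 + 0.074 = 0.132.
Golden rule sets MPK = n+g+δ: 0.48·k^(0.48−1) = 0.132, so k_gold = (0.48/0.132)^(1/0.52) ≈ 11.9731.
y_gold = 11.9731^0.48 ≈ 3.2926; c_gold = y_gold − 0.132·k_gold ≈ 1.7122.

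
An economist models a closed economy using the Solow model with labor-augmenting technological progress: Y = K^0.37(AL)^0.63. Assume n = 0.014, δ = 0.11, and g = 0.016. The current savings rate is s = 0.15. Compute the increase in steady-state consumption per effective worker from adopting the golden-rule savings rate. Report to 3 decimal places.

Capital per effective worker breaks even when investment replaces (n + g + δ)·k; here n + g + δ = 0.14.
Current steady state (s = 0.15): k* = (0.15/0.14)^(1/0.63) ≈ 1.1157, y* = 1.1157^0.37 ≈ 1.0414, c* = (1−0.15)·1.0414 ≈ 0.8851.
At the golden rule the marginal product of capital equals n+g+δ: 0.37·k^(0.37−1) = 0.14. Solving, k_gold = (0.37/0.14)^(1/0.63) ≈ 4.6769.
y_gold = 4.6769^0.37 ≈ 1.7696, c_gold = y_gold − 0.14·k_gold ≈ 1.1149.
Gain: Δc = 1.1149 − 0.8851 ≈ 0.2297.

Δc ≈ 0.230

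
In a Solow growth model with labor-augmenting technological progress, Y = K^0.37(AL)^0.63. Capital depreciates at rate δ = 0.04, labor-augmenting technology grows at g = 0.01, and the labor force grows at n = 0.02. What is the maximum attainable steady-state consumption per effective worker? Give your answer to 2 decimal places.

n + g + δ = 0.02 + 0.01 + 0.04 = 0.07.
Maximizing c = f(k) − (n+g+δ)·k gives f'(k) = n+g+δ, i.e. 0.37·k^(0.37−1) = 0.07, so k_gold = (0.37/0.07)^(1/0.63) ≈ 14.0535.
y_gold = 14.0535^0.37 ≈ 2.6588.
c_gold = y_gold − (n+g+δ)·k_gold = 2.6588 − 0.07·14.0535 ≈ 1.6750.

c_gold ≈ 1.68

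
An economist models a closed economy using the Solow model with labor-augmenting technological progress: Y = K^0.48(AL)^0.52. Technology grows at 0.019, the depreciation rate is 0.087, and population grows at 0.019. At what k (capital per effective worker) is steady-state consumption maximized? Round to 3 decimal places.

Break-even investment rate: n + g + δ = 0.019 + 0.019 + 0.087 = 0.125.
Maximizing c = f(k) − (n+g+δ)·k gives f'(k) = n+g+δ, i.e. 0.48·k^(0.48−1) = 0.125, so k_gold = (0.48/0.125)^(1/0.52) ≈ 13.2958.

k_gold ≈ 13.296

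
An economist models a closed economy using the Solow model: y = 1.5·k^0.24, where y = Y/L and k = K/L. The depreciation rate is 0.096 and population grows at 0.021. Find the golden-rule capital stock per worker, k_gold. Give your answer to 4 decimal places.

Break-even investment rate: n + δ = 0.021 + 0.096 = 0.117.
At the golden rule the marginal product of capital equals n+δ: 0.24·1.5·k^(0.24−1) = 0.117. Solving, k_gold = (0.24·1.5/0.117)^(1/0.76) ≈ 4.3879.

k_gold ≈ 4.3879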